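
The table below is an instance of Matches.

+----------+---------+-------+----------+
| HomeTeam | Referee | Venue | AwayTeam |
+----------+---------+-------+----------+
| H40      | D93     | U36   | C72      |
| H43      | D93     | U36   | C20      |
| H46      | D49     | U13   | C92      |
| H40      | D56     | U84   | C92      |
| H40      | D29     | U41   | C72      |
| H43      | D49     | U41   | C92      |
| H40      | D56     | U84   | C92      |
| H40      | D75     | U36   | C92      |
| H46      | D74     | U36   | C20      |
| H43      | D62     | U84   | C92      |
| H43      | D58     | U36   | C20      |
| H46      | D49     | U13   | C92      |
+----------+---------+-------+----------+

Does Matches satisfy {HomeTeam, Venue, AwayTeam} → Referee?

(HomeTeam=H40, Venue=U36, AwayTeam=C72): 1 row → Referee = D93 ✓
(HomeTeam=H43, Venue=U36, AwayTeam=C20): 2 rows → Referee takes values {D93, D58} — violation
(HomeTeam=H46, Venue=U13, AwayTeam=C92): 2 rows → Referee = D49, D49 ✓
(HomeTeam=H40, Venue=U84, AwayTeam=C92): 2 rows → Referee = D56, D56 ✓
(HomeTeam=H40, Venue=U41, AwayTeam=C72): 1 row → Referee = D29 ✓
(HomeTeam=H43, Venue=U41, AwayTeam=C92): 1 row → Referee = D49 ✓
(HomeTeam=H40, Venue=U36, AwayTeam=C92): 1 row → Referee = D75 ✓
(HomeTeam=H46, Venue=U36, AwayTeam=C20): 1 row → Referee = D74 ✓
(HomeTeam=H43, Venue=U84, AwayTeam=C92): 1 row → Referee = D62 ✓
Two rows agree on {HomeTeam, Venue, AwayTeam} but differ on Referee, so {HomeTeam, Venue, AwayTeam} → Referee does not hold.

No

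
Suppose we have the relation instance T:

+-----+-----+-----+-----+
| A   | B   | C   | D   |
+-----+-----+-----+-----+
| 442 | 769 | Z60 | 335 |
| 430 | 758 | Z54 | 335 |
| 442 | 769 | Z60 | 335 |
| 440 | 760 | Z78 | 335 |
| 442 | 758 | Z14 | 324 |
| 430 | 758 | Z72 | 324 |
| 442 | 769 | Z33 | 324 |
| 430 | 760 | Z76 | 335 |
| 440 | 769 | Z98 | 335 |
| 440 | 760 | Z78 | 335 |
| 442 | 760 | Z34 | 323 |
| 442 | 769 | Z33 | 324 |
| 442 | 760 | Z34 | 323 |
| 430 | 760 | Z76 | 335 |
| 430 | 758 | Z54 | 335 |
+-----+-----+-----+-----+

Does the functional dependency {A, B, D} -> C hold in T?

Yes

(A=442, B=769, D=335): 2 rows → C = Z60, Z60 ✓
(A=430, B=758, D=335): 2 rows → C = Z54, Z54 ✓
(A=440, B=760, D=335): 2 rows → C = Z78, Z78 ✓
(A=442, B=758, D=324): 1 row → C = Z14 ✓
(A=430, B=758, D=324): 1 row → C = Z72 ✓
(A=442, B=769, D=324): 2 rows → C = Z33, Z33 ✓
(A=430, B=760, D=335): 2 rows → C = Z76, Z76 ✓
(A=440, B=769, D=335): 1 row → C = Z98 ✓
(A=442, B=760, D=323): 2 rows → C = Z34, Z34 ✓
Every {A, B, D} value is associated with a single C value, so {A, B, D} -> C holds.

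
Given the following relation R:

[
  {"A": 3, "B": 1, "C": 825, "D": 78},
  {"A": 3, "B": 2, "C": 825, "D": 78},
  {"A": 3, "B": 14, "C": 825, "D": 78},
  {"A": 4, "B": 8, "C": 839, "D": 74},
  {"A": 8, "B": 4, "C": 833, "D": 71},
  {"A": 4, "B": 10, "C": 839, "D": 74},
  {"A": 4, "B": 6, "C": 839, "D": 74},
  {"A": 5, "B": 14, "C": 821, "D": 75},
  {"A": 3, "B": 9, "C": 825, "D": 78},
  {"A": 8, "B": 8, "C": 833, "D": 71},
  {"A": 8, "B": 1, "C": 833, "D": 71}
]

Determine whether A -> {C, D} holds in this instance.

Yes

A=3: 4 rows → {C,D} = (825, 78), (825, 78), (825, 78), (825, 78) ✓
A=4: 3 rows → {C,D} = (839, 74), (839, 74), (839, 74) ✓
A=8: 3 rows → {C,D} = (833, 71), (833, 71), (833, 71) ✓
A=5: 1 row → {C,D} = (821, 75) ✓
Every A value is associated with a single {C, D} value, so A -> {C, D} holds.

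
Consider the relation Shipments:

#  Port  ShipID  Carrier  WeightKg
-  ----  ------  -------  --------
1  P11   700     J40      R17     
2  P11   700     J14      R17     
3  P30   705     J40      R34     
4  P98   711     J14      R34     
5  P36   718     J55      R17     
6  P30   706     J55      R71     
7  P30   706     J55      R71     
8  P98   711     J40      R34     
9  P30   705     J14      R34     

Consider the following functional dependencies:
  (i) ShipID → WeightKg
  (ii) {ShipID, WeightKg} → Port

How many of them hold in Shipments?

(i) ShipID → WeightKg: every LHS value maps to a single RHS value — holds.
(ii) {ShipID, WeightKg} → Port: every LHS value maps to a single RHS value — holds.
2 of the 2 dependencies hold.

2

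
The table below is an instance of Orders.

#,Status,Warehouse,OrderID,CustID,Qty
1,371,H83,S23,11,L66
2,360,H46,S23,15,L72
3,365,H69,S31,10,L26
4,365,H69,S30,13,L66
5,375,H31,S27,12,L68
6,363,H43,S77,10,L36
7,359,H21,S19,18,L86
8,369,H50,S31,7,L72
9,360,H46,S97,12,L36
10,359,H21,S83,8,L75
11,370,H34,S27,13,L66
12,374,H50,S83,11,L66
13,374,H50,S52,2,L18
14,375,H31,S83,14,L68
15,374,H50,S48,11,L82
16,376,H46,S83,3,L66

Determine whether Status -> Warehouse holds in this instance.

Yes

Status=371: row 1 → Warehouse = H83 ✓
Status=360: rows 2, 9 → Warehouse = H46, H46 ✓
Status=365: rows 3, 4 → Warehouse = H69, H69 ✓
Status=375: rows 5, 14 → Warehouse = H31, H31 ✓
Status=363: row 6 → Warehouse = H43 ✓
Status=359: rows 7, 10 → Warehouse = H21, H21 ✓
Status=369: row 8 → Warehouse = H50 ✓
Status=370: row 11 → Warehouse = H34 ✓
Status=374: rows 12, 13, 15 → Warehouse = H50, H50, H50 ✓
Status=376: row 16 → Warehouse = H46 ✓
Every Status value is associated with a single Warehouse value, so Status -> Warehouse holds.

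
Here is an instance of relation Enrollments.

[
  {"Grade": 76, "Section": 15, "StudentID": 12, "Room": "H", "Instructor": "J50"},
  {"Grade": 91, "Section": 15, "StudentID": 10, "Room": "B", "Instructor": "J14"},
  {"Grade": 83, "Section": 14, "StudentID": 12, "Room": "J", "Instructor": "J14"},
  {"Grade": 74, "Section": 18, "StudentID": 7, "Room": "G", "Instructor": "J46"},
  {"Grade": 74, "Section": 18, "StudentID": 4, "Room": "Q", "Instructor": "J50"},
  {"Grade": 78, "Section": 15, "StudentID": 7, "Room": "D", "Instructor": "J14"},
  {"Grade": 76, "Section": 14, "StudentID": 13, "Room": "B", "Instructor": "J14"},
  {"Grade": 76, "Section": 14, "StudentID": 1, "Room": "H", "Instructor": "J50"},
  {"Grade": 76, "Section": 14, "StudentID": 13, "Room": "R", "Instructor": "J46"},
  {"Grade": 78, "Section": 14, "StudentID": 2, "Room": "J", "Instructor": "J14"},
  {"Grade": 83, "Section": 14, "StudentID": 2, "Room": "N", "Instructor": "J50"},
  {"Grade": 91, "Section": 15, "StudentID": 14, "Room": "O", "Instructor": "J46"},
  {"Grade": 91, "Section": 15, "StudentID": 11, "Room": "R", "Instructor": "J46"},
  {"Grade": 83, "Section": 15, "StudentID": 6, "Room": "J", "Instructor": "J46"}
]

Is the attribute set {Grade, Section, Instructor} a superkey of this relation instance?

Two distinct rows share (Grade=91, Section=15, Instructor=J46), so {Grade, Section, Instructor} does not determine every attribute — not a superkey.

No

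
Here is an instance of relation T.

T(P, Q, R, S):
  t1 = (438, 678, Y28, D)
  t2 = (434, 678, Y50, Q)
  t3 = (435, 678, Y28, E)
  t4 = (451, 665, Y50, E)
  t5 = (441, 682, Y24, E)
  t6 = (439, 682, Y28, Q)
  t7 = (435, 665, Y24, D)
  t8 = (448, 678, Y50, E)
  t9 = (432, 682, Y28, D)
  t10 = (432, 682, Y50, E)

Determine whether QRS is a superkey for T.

Yes

All 10 rows have distinct QRS values, so QRS → (all attributes) holds and QRS is a superkey.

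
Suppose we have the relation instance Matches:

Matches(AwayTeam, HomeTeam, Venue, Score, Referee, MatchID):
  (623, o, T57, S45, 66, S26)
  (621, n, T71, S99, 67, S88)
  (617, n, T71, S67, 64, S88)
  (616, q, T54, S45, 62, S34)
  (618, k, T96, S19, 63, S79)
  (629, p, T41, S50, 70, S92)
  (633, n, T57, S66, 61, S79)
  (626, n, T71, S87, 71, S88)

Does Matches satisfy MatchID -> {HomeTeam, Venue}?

No

MatchID=S26: 1 row → {HomeTeam,Venue} = (o, T57) ✓
MatchID=S88: 3 rows → {HomeTeam,Venue} = (n, T71), (n, T71), (n, T71) ✓
MatchID=S34: 1 row → {HomeTeam,Venue} = (q, T54) ✓
MatchID=S79: 2 rows → {HomeTeam,Venue} takes values {(k, T96), (n, T57)} — violation
MatchID=S92: 1 row → {HomeTeam,Venue} = (p, T41) ✓
Two rows agree on MatchID but differ on {HomeTeam, Venue}, so MatchID -> {HomeTeam, Venue} does not hold.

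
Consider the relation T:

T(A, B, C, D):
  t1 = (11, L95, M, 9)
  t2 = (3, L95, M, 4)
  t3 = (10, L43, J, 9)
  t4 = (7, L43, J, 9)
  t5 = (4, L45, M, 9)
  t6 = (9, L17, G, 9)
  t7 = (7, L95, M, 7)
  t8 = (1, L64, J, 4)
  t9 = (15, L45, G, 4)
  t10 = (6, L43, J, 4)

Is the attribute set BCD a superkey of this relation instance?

No

Rows 3 and 4 have the same BCD value (B=L43, C=J, D=9) but are distinct tuples, so BCD does not determine every attribute — not a superkey.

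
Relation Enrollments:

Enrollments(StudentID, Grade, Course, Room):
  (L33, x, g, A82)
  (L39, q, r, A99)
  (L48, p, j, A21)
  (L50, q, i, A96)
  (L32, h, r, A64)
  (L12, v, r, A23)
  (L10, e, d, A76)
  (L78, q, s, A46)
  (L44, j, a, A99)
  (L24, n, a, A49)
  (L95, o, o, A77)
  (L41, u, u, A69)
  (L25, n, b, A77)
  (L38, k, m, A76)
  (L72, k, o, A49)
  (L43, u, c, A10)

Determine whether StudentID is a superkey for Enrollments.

All 16 rows have distinct StudentID values, so StudentID → (all attributes) holds and StudentID is a superkey.

Yes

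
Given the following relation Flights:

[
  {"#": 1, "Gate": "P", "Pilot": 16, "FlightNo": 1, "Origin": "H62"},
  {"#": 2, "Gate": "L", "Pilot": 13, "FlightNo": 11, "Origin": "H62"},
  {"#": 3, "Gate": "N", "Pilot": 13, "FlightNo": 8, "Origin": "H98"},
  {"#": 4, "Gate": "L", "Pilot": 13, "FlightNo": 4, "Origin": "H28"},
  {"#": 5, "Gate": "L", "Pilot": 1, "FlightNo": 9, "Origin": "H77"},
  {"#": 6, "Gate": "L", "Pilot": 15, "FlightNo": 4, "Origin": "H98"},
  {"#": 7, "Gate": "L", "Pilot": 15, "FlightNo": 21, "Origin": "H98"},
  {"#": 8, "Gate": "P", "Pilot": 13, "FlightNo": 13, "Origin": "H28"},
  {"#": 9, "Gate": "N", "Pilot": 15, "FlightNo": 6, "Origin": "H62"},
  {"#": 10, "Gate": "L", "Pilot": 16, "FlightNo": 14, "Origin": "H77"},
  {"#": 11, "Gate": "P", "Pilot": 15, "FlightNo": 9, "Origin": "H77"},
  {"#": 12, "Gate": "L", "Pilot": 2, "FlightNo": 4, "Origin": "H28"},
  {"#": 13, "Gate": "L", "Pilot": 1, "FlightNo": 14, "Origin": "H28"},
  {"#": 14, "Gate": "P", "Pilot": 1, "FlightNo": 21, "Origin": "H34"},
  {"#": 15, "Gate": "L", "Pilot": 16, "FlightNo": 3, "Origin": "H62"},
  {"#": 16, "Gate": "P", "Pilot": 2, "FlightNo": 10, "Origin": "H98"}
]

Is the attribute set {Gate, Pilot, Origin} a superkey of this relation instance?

No

Rows 6 and 7 have the same {Gate, Pilot, Origin} value (Gate=L, Pilot=15, Origin=H98) but are distinct tuples, so {Gate, Pilot, Origin} does not determine every attribute — not a superkey.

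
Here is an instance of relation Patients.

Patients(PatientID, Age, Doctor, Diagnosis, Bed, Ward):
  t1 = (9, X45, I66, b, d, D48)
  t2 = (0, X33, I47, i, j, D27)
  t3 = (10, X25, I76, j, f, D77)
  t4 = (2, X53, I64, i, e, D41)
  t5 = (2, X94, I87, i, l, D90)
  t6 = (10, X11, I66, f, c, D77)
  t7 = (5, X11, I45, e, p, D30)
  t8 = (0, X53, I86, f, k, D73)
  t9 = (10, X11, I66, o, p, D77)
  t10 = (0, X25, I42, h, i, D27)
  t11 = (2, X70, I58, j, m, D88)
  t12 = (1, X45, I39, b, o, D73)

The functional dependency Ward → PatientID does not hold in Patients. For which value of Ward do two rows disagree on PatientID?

Ward=D48: row 1 → PatientID = 9 ✓
Ward=D27: rows 2, 10 → PatientID = 0, 0 ✓
Ward=D77: rows 3, 6, 9 → PatientID = 10, 10, 10 ✓
Ward=D41: row 4 → PatientID = 2 ✓
Ward=D90: row 5 → PatientID = 2 ✓
Ward=D30: row 7 → PatientID = 5 ✓
Ward=D73: rows 8, 12 → PatientID takes values {0, 1} — violation
Ward=D88: row 11 → PatientID = 2 ✓
The only Ward value with inconsistent PatientID is Ward=D73.

D73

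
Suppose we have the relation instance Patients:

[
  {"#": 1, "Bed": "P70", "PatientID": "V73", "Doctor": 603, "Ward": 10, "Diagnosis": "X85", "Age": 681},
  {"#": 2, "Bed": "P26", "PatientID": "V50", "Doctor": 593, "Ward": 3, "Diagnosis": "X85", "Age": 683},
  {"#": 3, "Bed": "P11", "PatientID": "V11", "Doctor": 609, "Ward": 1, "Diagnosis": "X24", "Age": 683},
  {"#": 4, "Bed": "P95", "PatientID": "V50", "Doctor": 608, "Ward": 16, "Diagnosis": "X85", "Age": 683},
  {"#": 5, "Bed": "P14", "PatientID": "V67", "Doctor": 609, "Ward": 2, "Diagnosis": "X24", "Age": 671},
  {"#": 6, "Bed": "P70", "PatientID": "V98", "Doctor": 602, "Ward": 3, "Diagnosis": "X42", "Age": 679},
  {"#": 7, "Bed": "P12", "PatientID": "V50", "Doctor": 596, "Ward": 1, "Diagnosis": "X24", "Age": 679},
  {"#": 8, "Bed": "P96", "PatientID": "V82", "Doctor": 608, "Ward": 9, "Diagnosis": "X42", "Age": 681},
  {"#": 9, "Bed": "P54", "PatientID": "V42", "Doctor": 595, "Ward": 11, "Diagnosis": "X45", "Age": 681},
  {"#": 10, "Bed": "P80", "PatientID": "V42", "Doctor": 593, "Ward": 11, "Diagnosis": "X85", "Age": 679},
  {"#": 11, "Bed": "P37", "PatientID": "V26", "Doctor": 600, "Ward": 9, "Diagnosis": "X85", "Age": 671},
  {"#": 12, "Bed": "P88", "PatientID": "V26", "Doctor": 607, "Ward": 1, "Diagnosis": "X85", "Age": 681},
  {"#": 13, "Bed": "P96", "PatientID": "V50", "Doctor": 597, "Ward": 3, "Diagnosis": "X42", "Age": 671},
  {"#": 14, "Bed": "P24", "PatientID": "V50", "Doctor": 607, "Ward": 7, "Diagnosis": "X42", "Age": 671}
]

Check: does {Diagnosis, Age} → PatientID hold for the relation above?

No

(Diagnosis=X85, Age=681): rows 1, 12 → PatientID takes values {V73, V26} — violation
(Diagnosis=X85, Age=683): rows 2, 4 → PatientID = V50, V50 ✓
(Diagnosis=X24, Age=683): row 3 → PatientID = V11 ✓
(Diagnosis=X24, Age=671): row 5 → PatientID = V67 ✓
(Diagnosis=X42, Age=679): row 6 → PatientID = V98 ✓
(Diagnosis=X24, Age=679): row 7 → PatientID = V50 ✓
(Diagnosis=X42, Age=681): row 8 → PatientID = V82 ✓
(Diagnosis=X45, Age=681): row 9 → PatientID = V42 ✓
(Diagnosis=X85, Age=679): row 10 → PatientID = V42 ✓
(Diagnosis=X85, Age=671): row 11 → PatientID = V26 ✓
(Diagnosis=X42, Age=671): rows 13, 14 → PatientID = V50, V50 ✓
Two rows agree on {Diagnosis, Age} but differ on PatientID, so {Diagnosis, Age} → PatientID does not hold.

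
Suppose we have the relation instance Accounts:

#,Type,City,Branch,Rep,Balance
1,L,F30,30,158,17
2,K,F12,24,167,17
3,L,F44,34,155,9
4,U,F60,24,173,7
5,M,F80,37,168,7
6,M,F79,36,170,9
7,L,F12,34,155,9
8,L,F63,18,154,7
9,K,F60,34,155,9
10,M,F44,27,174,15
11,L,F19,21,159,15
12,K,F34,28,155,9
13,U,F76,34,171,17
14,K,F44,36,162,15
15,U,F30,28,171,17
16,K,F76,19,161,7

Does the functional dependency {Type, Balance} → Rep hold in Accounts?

Yes

(Type=L, Balance=17): row 1 → Rep = 158 ✓
(Type=K, Balance=17): row 2 → Rep = 167 ✓
(Type=L, Balance=9): rows 3, 7 → Rep = 155, 155 ✓
(Type=U, Balance=7): row 4 → Rep = 173 ✓
(Type=M, Balance=7): row 5 → Rep = 168 ✓
(Type=M, Balance=9): row 6 → Rep = 170 ✓
(Type=L, Balance=7): row 8 → Rep = 154 ✓
(Type=K, Balance=9): rows 9, 12 → Rep = 155, 155 ✓
(Type=M, Balance=15): row 10 → Rep = 174 ✓
(Type=L, Balance=15): row 11 → Rep = 159 ✓
(Type=U, Balance=17): rows 13, 15 → Rep = 171, 171 ✓
(Type=K, Balance=15): row 14 → Rep = 162 ✓
(Type=K, Balance=7): row 16 → Rep = 161 ✓
Every {Type, Balance} value is associated with a single Rep value, so {Type, Balance} → Rep holds.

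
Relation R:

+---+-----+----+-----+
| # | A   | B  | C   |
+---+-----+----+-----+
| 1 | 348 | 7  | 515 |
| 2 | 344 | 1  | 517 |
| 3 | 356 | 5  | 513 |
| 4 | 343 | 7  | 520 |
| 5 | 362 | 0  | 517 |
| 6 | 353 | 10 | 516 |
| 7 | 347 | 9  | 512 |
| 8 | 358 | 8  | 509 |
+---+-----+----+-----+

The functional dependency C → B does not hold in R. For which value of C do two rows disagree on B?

C=515: row 1 → B = 7 ✓
C=517: rows 2, 5 → B takes values {1, 0} — violation
C=513: row 3 → B = 5 ✓
C=520: row 4 → B = 7 ✓
C=516: row 6 → B = 10 ✓
C=512: row 7 → B = 9 ✓
C=509: row 8 → B = 8 ✓
The only C value with inconsistent B is C=517.

517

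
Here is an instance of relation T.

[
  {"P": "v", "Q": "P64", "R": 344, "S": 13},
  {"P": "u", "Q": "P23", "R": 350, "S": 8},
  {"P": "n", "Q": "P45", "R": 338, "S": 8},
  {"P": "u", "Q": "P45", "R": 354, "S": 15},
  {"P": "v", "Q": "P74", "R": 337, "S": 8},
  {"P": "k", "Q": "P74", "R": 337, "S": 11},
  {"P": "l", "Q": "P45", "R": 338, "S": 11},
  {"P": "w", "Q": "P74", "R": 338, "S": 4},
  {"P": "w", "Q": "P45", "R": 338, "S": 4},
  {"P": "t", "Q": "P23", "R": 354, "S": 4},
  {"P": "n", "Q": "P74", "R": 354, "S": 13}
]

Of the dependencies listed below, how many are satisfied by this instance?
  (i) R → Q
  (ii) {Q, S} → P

1

(i) R → Q: R=338: 4 rows → Q takes values {P45, P74} — violation; R=354: 3 rows → Q takes values {P45, P23, P74} — violation — fails.
(ii) {Q, S} → P: every LHS value maps to a single RHS value — holds.
1 of the 2 dependencies holds.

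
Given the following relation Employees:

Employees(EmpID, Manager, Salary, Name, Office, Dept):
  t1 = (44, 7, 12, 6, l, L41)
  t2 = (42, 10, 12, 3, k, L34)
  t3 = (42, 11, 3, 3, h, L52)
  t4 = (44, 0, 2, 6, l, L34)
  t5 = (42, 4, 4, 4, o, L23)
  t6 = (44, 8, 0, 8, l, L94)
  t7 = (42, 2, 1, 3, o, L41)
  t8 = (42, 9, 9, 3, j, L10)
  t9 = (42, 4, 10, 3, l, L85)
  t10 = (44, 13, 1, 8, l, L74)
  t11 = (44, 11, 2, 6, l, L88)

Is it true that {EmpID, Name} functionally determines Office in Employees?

(EmpID=44, Name=6): rows 1, 4, 11 → Office = l, l, l ✓
(EmpID=42, Name=3): rows 2, 3, 7, 8, 9 → Office takes values {k, h, o, j, l} — violation
(EmpID=42, Name=4): row 5 → Office = o ✓
(EmpID=44, Name=8): rows 6, 10 → Office = l, l ✓
Two rows agree on {EmpID, Name} but differ on Office, so {EmpID, Name} → Office does not hold.

No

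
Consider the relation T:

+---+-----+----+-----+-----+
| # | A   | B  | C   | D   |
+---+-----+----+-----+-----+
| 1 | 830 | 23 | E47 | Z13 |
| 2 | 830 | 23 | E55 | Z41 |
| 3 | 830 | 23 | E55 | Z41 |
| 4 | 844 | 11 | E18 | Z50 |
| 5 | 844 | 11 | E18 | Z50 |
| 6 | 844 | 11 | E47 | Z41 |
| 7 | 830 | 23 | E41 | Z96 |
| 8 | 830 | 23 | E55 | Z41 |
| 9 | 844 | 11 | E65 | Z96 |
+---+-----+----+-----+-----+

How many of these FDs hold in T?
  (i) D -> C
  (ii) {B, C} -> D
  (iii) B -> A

(i) D -> C: D=Z41: rows 2, 3, 6, 8 → C takes values {E55, E47} — violation; D=Z96: rows 7, 9 → C takes values {E41, E65} — violation — fails.
(ii) {B, C} -> D: every LHS value maps to a single RHS value — holds.
(iii) B -> A: every LHS value maps to a single RHS value — holds.
2 of the 3 dependencies hold.

2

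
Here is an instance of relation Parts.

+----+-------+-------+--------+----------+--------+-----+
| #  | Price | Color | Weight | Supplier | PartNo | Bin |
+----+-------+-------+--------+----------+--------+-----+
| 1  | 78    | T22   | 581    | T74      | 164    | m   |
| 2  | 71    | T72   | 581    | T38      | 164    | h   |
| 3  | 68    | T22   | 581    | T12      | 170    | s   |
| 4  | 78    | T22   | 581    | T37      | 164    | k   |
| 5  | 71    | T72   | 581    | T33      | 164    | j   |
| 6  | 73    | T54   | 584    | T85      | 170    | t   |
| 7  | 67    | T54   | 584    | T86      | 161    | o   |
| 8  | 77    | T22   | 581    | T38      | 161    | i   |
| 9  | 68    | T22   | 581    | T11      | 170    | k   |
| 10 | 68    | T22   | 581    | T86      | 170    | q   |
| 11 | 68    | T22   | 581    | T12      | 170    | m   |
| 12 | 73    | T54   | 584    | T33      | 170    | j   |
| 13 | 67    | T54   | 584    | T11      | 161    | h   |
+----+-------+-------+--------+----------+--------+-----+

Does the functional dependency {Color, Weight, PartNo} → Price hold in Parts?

Yes

(Color=T22, Weight=581, PartNo=164): rows 1, 4 → Price = 78, 78 ✓
(Color=T72, Weight=581, PartNo=164): rows 2, 5 → Price = 71, 71 ✓
(Color=T22, Weight=581, PartNo=170): rows 3, 9, 10, 11 → Price = 68, 68, 68, 68 ✓
(Color=T54, Weight=584, PartNo=170): rows 6, 12 → Price = 73, 73 ✓
(Color=T54, Weight=584, PartNo=161): rows 7, 13 → Price = 67, 67 ✓
(Color=T22, Weight=581, PartNo=161): row 8 → Price = 77 ✓
Every {Color, Weight, PartNo} value is associated with a single Price value, so {Color, Weight, PartNo} → Price holds.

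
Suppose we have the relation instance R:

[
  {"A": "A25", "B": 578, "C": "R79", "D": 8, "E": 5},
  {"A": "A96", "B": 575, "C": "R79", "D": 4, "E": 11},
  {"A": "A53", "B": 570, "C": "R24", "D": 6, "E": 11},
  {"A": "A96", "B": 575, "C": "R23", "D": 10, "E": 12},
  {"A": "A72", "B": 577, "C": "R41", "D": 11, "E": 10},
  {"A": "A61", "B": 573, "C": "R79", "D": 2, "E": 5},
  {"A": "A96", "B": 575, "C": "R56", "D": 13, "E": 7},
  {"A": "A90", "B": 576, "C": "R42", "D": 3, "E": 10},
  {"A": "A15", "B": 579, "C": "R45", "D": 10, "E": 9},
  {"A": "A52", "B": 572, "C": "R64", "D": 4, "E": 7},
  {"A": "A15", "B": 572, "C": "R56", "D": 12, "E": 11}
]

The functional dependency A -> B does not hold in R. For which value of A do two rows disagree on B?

A=A25: 1 row → B = 578 ✓
A=A96: 3 rows → B = 575, 575, 575 ✓
A=A53: 1 row → B = 570 ✓
A=A72: 1 row → B = 577 ✓
A=A61: 1 row → B = 573 ✓
A=A90: 1 row → B = 576 ✓
A=A15: 2 rows → B takes values {579, 572} — violation
A=A52: 1 row → B = 572 ✓
The only A value with inconsistent B is A=A15.

A15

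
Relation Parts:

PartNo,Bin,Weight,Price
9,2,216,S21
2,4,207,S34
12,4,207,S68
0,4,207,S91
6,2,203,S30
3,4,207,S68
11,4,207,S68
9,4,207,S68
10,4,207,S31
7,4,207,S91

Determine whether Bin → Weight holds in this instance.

Bin=2: 2 rows → Weight takes values {216, 203} — violation
Bin=4: 8 rows → Weight = 207, 207, 207, 207, 207, 207, 207, 207 ✓
Two rows agree on Bin but differ on Weight, so Bin → Weight does not hold.

No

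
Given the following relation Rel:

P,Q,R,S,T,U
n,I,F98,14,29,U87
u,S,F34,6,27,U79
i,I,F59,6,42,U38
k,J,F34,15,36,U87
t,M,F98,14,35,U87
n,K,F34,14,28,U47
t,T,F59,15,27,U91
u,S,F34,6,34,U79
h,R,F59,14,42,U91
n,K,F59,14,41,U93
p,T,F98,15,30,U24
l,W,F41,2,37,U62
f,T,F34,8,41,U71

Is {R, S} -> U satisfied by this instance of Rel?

No

(R=F98, S=14): 2 rows → U = U87, U87 ✓
(R=F34, S=6): 2 rows → U = U79, U79 ✓
(R=F59, S=6): 1 row → U = U38 ✓
(R=F34, S=15): 1 row → U = U87 ✓
(R=F34, S=14): 1 row → U = U47 ✓
(R=F59, S=15): 1 row → U = U91 ✓
(R=F59, S=14): 2 rows → U takes values {U91, U93} — violation
(R=F98, S=15): 1 row → U = U24 ✓
(R=F41, S=2): 1 row → U = U62 ✓
(R=F34, S=8): 1 row → U = U71 ✓
Two rows agree on {R, S} but differ on U, so {R, S} -> U does not hold.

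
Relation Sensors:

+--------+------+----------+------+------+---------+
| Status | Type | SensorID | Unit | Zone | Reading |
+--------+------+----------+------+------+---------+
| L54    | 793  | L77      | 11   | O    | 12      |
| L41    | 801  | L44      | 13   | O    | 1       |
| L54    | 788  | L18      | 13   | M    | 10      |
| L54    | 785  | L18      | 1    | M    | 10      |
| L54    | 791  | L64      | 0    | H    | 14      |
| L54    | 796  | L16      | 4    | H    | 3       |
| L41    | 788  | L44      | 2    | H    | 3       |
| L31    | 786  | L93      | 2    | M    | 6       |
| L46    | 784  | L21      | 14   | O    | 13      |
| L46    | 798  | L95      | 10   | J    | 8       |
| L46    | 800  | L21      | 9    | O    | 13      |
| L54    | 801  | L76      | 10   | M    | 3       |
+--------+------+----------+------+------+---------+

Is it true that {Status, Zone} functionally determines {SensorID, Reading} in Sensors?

(Status=L54, Zone=O): 1 row → {SensorID,Reading} = (L77, 12) ✓
(Status=L41, Zone=O): 1 row → {SensorID,Reading} = (L44, 1) ✓
(Status=L54, Zone=M): 3 rows → {SensorID,Reading} takes values {(L18, 10), (L76, 3)} — violation
(Status=L54, Zone=H): 2 rows → {SensorID,Reading} takes values {(L64, 14), (L16, 3)} — violation
(Status=L41, Zone=H): 1 row → {SensorID,Reading} = (L44, 3) ✓
(Status=L31, Zone=M): 1 row → {SensorID,Reading} = (L93, 6) ✓
(Status=L46, Zone=O): 2 rows → {SensorID,Reading} = (L21, 13), (L21, 13) ✓
(Status=L46, Zone=J): 1 row → {SensorID,Reading} = (L95, 8) ✓
Two rows agree on {Status, Zone} but differ on {SensorID, Reading}, so {Status, Zone} → {SensorID, Reading} does not hold.

No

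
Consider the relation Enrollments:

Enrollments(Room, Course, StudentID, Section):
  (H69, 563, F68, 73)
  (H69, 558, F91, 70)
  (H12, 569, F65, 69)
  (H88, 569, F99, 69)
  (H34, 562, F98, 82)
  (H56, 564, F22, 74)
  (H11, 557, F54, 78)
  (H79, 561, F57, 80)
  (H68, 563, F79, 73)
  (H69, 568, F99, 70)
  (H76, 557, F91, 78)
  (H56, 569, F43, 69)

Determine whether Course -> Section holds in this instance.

Course=563: 2 rows → Section = 73, 73 ✓
Course=558: 1 row → Section = 70 ✓
Course=569: 3 rows → Section = 69, 69, 69 ✓
Course=562: 1 row → Section = 82 ✓
Course=564: 1 row → Section = 74 ✓
Course=557: 2 rows → Section = 78, 78 ✓
Course=561: 1 row → Section = 80 ✓
Course=568: 1 row → Section = 70 ✓
Every Course value is associated with a single Section value, so Course -> Section holds.

Yes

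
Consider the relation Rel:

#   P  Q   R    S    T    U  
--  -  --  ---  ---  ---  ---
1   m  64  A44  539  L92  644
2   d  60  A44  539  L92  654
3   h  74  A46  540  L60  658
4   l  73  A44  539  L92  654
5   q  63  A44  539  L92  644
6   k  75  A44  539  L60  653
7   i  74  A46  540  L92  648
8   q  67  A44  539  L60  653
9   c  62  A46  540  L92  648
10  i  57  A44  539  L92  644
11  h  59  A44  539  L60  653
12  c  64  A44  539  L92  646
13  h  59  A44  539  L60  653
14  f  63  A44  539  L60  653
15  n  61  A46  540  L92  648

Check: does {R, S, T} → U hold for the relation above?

(R=A44, S=539, T=L92): rows 1, 2, 4, 5, 10, 12 → U takes values {644, 654, 646} — violation
(R=A46, S=540, T=L60): row 3 → U = 658 ✓
(R=A44, S=539, T=L60): rows 6, 8, 11, 13, 14 → U = 653, 653, 653, 653, 653 ✓
(R=A46, S=540, T=L92): rows 7, 9, 15 → U = 648, 648, 648 ✓
Two rows agree on {R, S, T} but differ on U, so {R, S, T} → U does not hold.

No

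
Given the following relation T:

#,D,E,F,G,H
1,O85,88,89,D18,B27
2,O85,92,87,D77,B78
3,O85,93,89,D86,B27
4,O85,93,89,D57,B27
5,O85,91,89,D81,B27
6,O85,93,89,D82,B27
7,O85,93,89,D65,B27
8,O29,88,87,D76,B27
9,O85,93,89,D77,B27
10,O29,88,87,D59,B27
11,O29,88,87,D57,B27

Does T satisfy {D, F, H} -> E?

(D=O85, F=89, H=B27): rows 1, 3, 4, 5, 6, 7, 9 → E takes values {88, 93, 91} — violation
(D=O85, F=87, H=B78): row 2 → E = 92 ✓
(D=O29, F=87, H=B27): rows 8, 10, 11 → E = 88, 88, 88 ✓
Two rows agree on {D, F, H} but differ on E, so {D, F, H} -> E does not hold.

No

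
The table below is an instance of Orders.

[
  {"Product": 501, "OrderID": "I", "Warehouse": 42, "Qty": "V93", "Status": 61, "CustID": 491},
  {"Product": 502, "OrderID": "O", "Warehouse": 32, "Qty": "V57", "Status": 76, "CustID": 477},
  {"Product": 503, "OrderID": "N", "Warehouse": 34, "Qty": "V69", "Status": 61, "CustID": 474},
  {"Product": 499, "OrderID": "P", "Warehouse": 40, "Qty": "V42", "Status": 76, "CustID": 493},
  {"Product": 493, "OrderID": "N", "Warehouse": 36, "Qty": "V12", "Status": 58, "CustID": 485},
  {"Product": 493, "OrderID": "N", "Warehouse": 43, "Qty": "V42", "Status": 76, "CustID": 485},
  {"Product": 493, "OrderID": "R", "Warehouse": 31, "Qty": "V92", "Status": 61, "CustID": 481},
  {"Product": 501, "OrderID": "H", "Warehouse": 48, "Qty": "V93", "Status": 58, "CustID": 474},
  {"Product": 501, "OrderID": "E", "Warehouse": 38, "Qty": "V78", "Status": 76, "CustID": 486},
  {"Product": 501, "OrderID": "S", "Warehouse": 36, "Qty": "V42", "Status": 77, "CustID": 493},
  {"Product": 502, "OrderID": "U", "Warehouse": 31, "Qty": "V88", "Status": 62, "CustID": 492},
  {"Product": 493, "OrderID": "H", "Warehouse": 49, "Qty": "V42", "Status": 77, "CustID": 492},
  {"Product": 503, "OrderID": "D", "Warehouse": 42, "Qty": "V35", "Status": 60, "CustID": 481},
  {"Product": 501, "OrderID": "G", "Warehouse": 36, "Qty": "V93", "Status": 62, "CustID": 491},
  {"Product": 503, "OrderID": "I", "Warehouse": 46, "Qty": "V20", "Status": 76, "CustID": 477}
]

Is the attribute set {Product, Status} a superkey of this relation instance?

Yes

All 15 rows have distinct {Product, Status} values, so {Product, Status} → (all attributes) holds and {Product, Status} is a superkey.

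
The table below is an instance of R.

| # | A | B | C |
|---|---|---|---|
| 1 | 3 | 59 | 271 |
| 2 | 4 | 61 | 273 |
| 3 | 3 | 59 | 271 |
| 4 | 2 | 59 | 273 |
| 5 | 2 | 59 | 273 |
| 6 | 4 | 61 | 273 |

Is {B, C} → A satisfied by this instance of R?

Yes

(B=59, C=271): rows 1, 3 → A = 3, 3 ✓
(B=61, C=273): rows 2, 6 → A = 4, 4 ✓
(B=59, C=273): rows 4, 5 → A = 2, 2 ✓
Every {B, C} value is associated with a single A value, so {B, C} → A holds.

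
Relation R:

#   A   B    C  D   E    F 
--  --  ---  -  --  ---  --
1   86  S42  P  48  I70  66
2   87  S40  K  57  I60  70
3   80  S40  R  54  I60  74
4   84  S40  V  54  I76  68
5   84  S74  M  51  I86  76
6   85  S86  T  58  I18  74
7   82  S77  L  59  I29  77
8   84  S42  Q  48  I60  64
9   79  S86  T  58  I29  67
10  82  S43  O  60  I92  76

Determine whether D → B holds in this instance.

Yes

D=48: rows 1, 8 → B = S42, S42 ✓
D=57: row 2 → B = S40 ✓
D=54: rows 3, 4 → B = S40, S40 ✓
D=51: row 5 → B = S74 ✓
D=58: rows 6, 9 → B = S86, S86 ✓
D=59: row 7 → B = S77 ✓
D=60: row 10 → B = S43 ✓
Every D value is associated with a single B value, so D → B holds.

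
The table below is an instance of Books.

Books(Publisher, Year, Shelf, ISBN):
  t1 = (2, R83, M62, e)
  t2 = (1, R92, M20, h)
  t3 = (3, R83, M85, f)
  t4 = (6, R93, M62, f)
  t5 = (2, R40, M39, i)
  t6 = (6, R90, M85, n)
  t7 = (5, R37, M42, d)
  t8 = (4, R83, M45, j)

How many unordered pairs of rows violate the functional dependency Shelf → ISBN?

Shelf=M62: violating pairs (1,4) — 1 pair.
Shelf=M85: violating pairs (3,6) — 1 pair.

2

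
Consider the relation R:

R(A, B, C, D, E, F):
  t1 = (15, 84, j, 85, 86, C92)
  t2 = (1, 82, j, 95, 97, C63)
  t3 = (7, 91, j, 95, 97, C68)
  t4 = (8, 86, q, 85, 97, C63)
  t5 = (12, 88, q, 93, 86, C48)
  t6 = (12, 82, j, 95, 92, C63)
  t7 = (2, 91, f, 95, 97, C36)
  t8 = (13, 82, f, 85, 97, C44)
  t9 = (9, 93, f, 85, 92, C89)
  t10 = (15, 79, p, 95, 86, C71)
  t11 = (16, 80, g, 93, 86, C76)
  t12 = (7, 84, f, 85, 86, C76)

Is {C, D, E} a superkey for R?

Rows 2 and 3 have the same {C, D, E} value (C=j, D=95, E=97) but are distinct tuples, so {C, D, E} does not determine every attribute — not a superkey.

No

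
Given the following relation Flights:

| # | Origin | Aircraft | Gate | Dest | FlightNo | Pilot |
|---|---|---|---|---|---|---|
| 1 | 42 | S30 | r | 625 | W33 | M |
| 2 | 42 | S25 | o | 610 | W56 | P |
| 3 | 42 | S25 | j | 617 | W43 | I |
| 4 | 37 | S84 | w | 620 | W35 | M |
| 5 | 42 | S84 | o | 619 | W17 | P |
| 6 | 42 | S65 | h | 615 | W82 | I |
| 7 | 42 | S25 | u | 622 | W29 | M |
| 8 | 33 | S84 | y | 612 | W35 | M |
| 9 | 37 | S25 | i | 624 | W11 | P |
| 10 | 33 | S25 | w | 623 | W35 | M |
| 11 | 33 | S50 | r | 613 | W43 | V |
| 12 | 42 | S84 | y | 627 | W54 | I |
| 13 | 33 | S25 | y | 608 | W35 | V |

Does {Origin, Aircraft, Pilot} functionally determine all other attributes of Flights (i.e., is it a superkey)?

All 13 rows have distinct {Origin, Aircraft, Pilot} values, so {Origin, Aircraft, Pilot} → (all attributes) holds and {Origin, Aircraft, Pilot} is a superkey.

Yes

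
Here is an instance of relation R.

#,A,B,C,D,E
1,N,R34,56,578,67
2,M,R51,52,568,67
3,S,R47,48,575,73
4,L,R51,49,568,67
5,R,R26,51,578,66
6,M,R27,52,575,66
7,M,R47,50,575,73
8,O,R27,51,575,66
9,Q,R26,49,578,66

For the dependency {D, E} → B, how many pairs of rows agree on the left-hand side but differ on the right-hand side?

0

(D=568, E=67): all 2 rows agree on B — 0 pairs.
(D=575, E=73): all 2 rows agree on B — 0 pairs.
(D=578, E=66): all 2 rows agree on B — 0 pairs.
(D=575, E=66): all 2 rows agree on B — 0 pairs.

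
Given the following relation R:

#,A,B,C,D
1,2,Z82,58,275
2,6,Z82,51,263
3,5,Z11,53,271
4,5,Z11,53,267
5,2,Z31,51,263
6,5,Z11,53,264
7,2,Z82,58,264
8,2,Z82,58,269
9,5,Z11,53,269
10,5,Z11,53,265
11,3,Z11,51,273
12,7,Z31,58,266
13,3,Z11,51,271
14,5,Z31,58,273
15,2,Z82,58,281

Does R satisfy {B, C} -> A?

No

(B=Z82, C=58): rows 1, 7, 8, 15 → A = 2, 2, 2, 2 ✓
(B=Z82, C=51): row 2 → A = 6 ✓
(B=Z11, C=53): rows 3, 4, 6, 9, 10 → A = 5, 5, 5, 5, 5 ✓
(B=Z31, C=51): row 5 → A = 2 ✓
(B=Z11, C=51): rows 11, 13 → A = 3, 3 ✓
(B=Z31, C=58): rows 12, 14 → A takes values {7, 5} — violation
Two rows agree on {B, C} but differ on A, so {B, C} -> A does not hold.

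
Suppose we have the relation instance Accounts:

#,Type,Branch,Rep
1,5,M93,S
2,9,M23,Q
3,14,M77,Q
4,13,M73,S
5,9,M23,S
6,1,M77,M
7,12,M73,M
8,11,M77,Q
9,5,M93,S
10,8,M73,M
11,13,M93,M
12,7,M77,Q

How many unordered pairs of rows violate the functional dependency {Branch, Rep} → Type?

(Branch=M93, Rep=S): all 2 rows agree on Type — 0 pairs.
(Branch=M77, Rep=Q): violating pairs (3,8), (3,12), (8,12) — 3 pairs.
(Branch=M73, Rep=M): violating pairs (7,10) — 1 pair.

4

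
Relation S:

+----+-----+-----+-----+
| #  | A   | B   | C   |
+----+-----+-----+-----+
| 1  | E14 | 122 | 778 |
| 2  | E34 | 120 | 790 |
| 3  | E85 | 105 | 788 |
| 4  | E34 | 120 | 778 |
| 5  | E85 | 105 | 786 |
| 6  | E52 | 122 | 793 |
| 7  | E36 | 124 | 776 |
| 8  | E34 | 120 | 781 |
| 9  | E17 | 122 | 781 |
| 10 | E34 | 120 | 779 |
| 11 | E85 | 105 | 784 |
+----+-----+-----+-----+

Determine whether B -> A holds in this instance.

B=122: rows 1, 6, 9 → A takes values {E14, E52, E17} — violation
B=120: rows 2, 4, 8, 10 → A = E34, E34, E34, E34 ✓
B=105: rows 3, 5, 11 → A = E85, E85, E85 ✓
B=124: row 7 → A = E36 ✓
Two rows agree on B but differ on A, so B -> A does not hold.

No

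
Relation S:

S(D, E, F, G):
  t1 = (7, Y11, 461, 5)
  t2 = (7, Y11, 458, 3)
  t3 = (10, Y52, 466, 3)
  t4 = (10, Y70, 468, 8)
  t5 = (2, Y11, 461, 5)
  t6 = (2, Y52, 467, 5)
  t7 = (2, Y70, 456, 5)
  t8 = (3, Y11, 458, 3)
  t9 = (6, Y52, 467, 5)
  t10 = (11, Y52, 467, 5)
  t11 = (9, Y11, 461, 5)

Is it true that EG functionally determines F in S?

Yes

(E=Y11, G=5): rows 1, 5, 11 → F = 461, 461, 461 ✓
(E=Y11, G=3): rows 2, 8 → F = 458, 458 ✓
(E=Y52, G=3): row 3 → F = 466 ✓
(E=Y70, G=8): row 4 → F = 468 ✓
(E=Y52, G=5): rows 6, 9, 10 → F = 467, 467, 467 ✓
(E=Y70, G=5): row 7 → F = 456 ✓
Every EG value is associated with a single F value, so EG → F holds.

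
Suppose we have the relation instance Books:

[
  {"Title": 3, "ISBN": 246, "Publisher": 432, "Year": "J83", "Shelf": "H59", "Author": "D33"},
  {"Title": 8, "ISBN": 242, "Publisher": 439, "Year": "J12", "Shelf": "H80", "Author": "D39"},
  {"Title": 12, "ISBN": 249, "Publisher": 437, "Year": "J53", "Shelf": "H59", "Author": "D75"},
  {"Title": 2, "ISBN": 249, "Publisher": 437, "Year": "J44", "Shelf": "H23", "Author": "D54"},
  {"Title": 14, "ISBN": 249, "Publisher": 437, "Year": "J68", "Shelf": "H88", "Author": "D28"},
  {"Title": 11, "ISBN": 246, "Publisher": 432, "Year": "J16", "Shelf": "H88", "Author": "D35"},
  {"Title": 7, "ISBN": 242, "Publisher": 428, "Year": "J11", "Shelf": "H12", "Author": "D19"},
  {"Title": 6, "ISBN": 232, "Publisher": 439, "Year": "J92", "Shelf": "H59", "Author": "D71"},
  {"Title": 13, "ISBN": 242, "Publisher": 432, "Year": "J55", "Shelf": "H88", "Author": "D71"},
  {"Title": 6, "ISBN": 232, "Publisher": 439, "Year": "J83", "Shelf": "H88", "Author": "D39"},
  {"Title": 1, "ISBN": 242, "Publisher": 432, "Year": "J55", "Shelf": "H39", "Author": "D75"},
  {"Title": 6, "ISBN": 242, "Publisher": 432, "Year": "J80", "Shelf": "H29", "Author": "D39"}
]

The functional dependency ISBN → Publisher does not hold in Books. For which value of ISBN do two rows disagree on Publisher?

ISBN=246: 2 rows → Publisher = 432, 432 ✓
ISBN=242: 5 rows → Publisher takes values {439, 428, 432} — violation
ISBN=249: 3 rows → Publisher = 437, 437, 437 ✓
ISBN=232: 2 rows → Publisher = 439, 439 ✓
The only ISBN value with inconsistent Publisher is ISBN=242.

242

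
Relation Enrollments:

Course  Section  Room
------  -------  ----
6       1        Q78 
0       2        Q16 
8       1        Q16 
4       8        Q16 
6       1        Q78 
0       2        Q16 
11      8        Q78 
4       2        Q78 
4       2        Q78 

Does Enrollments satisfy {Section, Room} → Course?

(Section=1, Room=Q78): 2 rows → Course = 6, 6 ✓
(Section=2, Room=Q16): 2 rows → Course = 0, 0 ✓
(Section=1, Room=Q16): 1 row → Course = 8 ✓
(Section=8, Room=Q16): 1 row → Course = 4 ✓
(Section=8, Room=Q78): 1 row → Course = 11 ✓
(Section=2, Room=Q78): 2 rows → Course = 4, 4 ✓
Every {Section, Room} value is associated with a single Course value, so {Section, Room} → Course holds.

Yes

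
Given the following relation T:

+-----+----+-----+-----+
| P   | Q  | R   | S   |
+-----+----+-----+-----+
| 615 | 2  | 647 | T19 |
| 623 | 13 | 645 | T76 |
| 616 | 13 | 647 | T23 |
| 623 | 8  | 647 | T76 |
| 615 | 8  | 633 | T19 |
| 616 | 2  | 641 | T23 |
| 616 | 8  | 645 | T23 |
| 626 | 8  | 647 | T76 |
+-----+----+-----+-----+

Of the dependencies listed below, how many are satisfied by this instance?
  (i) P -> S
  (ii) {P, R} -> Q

2

(i) P -> S: every LHS value maps to a single RHS value — holds.
(ii) {P, R} -> Q: every LHS value maps to a single RHS value — holds.
2 of the 2 dependencies hold.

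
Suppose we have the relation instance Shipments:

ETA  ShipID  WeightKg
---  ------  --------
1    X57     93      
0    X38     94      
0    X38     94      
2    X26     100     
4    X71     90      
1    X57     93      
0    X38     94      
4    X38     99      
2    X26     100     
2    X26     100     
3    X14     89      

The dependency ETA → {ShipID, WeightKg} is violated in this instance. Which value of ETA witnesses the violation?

ETA=1: 2 rows → {ShipID,WeightKg} = (X57, 93), (X57, 93) ✓
ETA=0: 3 rows → {ShipID,WeightKg} = (X38, 94), (X38, 94), (X38, 94) ✓
ETA=2: 3 rows → {ShipID,WeightKg} = (X26, 100), (X26, 100), (X26, 100) ✓
ETA=4: 2 rows → {ShipID,WeightKg} takes values {(X71, 90), (X38, 99)} — violation
ETA=3: 1 row → {ShipID,WeightKg} = (X14, 89) ✓
The only ETA value with inconsistent RHS is ETA=4.

4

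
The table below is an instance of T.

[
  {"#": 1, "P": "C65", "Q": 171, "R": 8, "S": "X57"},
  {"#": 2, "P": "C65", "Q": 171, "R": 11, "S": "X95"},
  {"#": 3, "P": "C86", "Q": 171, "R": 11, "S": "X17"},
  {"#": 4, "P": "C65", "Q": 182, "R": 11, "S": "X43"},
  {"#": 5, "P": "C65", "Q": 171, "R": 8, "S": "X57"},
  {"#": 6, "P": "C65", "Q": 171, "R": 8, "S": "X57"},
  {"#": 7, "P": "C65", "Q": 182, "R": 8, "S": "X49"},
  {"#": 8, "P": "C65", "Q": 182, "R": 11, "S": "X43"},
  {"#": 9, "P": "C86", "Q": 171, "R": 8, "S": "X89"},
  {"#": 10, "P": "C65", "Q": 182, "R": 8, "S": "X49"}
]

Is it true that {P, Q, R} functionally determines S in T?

(P=C65, Q=171, R=8): rows 1, 5, 6 → S = X57, X57, X57 ✓
(P=C65, Q=171, R=11): row 2 → S = X95 ✓
(P=C86, Q=171, R=11): row 3 → S = X17 ✓
(P=C65, Q=182, R=11): rows 4, 8 → S = X43, X43 ✓
(P=C65, Q=182, R=8): rows 7, 10 → S = X49, X49 ✓
(P=C86, Q=171, R=8): row 9 → S = X89 ✓
Every {P, Q, R} value is associated with a single S value, so {P, Q, R} → S holds.

Yes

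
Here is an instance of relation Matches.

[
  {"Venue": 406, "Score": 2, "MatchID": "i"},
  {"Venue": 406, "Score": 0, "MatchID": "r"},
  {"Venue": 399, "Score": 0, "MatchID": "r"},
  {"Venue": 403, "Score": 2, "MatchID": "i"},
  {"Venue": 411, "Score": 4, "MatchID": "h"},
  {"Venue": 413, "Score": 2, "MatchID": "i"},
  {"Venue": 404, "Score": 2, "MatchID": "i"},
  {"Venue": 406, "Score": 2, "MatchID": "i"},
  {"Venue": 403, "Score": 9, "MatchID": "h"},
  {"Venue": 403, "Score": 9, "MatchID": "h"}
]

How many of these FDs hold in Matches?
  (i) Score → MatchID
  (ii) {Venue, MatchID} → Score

(i) Score → MatchID: every LHS value maps to a single RHS value — holds.
(ii) {Venue, MatchID} → Score: every LHS value maps to a single RHS value — holds.
2 of the 2 dependencies hold.

2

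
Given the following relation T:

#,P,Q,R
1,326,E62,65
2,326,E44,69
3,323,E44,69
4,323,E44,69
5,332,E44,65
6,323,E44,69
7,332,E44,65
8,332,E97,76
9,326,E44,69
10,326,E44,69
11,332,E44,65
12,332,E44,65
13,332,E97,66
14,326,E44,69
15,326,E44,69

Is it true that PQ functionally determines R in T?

(P=326, Q=E62): row 1 → R = 65 ✓
(P=326, Q=E44): rows 2, 9, 10, 14, 15 → R = 69, 69, 69, 69, 69 ✓
(P=323, Q=E44): rows 3, 4, 6 → R = 69, 69, 69 ✓
(P=332, Q=E44): rows 5, 7, 11, 12 → R = 65, 65, 65, 65 ✓
(P=332, Q=E97): rows 8, 13 → R takes values {76, 66} — violation
Two rows agree on PQ but differ on R, so PQ -> R does not hold.

No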